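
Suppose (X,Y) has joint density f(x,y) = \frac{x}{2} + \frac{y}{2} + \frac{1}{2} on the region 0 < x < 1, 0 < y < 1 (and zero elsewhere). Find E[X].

E[X] = ∫_0^1 ∫_0^1 x × f(x,y) dy dx
= ∫_0^1 ∫_0^1 x × (\frac{x}{2} + \frac{y}{2} + \frac{1}{2}) dy dx
= \frac{13}{24}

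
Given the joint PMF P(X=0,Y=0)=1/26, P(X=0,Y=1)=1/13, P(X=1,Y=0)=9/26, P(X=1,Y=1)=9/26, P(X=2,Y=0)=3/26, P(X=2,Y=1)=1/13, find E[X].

First find marginal of X:
P(X=0) = 3/26
P(X=1) = 9/13
P(X=2) = 5/26
E[X] = 0 × 3/26 + 1 × 9/13 + 2 × 5/26 = 14/13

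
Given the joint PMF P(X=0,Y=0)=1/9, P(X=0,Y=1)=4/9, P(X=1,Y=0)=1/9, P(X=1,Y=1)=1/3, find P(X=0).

P(X=0) = P(X=0,Y=0) + P(X=0,Y=1)
= 1/9 + 4/9
= 5/9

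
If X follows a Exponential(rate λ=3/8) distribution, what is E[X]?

For X ~ Exponential(rate λ=3/8), the expected value is:
E[X] = \frac{8}{3}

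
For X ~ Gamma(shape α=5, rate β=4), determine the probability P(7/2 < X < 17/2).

P(7/2 < X < 17/2) = ∫_{7/2}^{17/2} f(x) dx
where f(x) = \frac{128 x^{4} e^{- 4 x}}{3}
= \frac{-188533 + 6513 e^{20}}{3 e^{34}}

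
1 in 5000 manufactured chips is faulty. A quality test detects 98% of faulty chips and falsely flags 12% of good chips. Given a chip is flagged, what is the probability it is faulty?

Let D = the rare event, + = positive/flagged.
P(D) = 1/5000
P(+|D) = 98/100 = 49/50
P(+|D') = 12/100 = 3/25
P(+) = P(+|D)P(D) + P(+|D')P(D')
     = \frac{49}{50} × \frac{1}{5000} + \frac{3}{25} × \frac{4999}{5000}
     = \frac{30043}{250000}
P(D|+) = P(+|D)P(D)/P(+) = \frac{49}{30043}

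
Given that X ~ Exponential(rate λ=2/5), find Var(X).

For X ~ Exponential(rate λ=2/5):
Var(X) = \frac{25}{4}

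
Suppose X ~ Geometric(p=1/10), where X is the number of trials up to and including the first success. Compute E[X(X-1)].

E[X(X-1)] = E[X² - X] = E[X²] - E[X]
E[X] = 10
E[X²] = Var(X) + (E[X])² = 90 + (10)² = 190
E[X(X-1)] = 190 - 10 = 180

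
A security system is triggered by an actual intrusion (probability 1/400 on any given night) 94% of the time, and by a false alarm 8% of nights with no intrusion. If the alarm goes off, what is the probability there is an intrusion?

Let D = the rare event, + = positive/flagged.
P(D) = 1/400
P(+|D) = 94/100 = 47/50
P(+|D') = 8/100 = 2/25
P(+) = P(+|D)P(D) + P(+|D')P(D')
     = \frac{47}{50} × \frac{1}{400} + \frac{2}{25} × \frac{399}{400}
     = \frac{1643}{20000}
P(D|+) = P(+|D)P(D)/P(+) = \frac{47}{1643}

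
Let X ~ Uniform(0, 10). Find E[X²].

Using the identity E[X²] = Var(X) + (E[X])²:
E[X] = 5
Var(X) = \frac{25}{3}
E[X²] = \frac{25}{3} + (5)²
= \frac{100}{3}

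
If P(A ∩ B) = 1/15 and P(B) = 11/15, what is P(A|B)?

P(A|B) = P(A ∩ B) / P(B)
= (1/15) / (11/15)
= 1/11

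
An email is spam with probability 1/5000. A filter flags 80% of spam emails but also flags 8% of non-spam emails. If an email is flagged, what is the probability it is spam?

Let D = the rare event, + = positive/flagged.
P(D) = 1/5000
P(+|D) = 80/100 = 4/5
P(+|D') = 8/100 = 2/25
P(+) = P(+|D)P(D) + P(+|D')P(D')
     = \frac{4}{5} × \frac{1}{5000} + \frac{2}{25} × \frac{4999}{5000}
     = \frac{5009}{62500}
P(D|+) = P(+|D)P(D)/P(+) = \frac{10}{5009}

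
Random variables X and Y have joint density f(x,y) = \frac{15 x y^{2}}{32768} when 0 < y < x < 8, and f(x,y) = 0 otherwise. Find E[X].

f_X(x) = ∫_0^x \frac{15 x y^{2}}{32768} dy = \frac{5 x^{4}}{32768}
E[X] = ∫_0^8 x × (\frac{5 x^{4}}{32768}) dx = \frac{20}{3}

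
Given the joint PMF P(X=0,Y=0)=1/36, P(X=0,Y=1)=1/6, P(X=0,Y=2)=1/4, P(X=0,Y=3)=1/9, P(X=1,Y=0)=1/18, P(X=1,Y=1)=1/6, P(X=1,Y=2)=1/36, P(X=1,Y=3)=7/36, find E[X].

First find marginal of X:
P(X=0) = 5/9
P(X=1) = 4/9
E[X] = 0 × 5/9 + 1 × 4/9 = 4/9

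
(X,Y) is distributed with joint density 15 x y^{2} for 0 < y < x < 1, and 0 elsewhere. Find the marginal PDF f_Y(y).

f_Y(y) = ∫_y^1 15 x y^{2} dx = \frac{15 y^{2} \left(1 - y^{2}\right)}{2}
for 0 < y < 1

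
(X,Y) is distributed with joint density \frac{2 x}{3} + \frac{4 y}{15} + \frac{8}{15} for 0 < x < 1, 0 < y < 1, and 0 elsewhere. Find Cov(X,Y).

E[XY] = ∫∫ xy × f(x,y) dx dy = \frac{13}{45}
E[X] = \frac{5}{9}
E[Y] = \frac{47}{90}
Cov(X,Y) = E[XY] - E[X]E[Y] = - \frac{1}{810}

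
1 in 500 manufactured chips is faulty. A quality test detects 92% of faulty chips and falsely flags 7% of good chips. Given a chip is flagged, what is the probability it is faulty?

Let D = the rare event, + = positive/flagged.
P(D) = 1/500
P(+|D) = 92/100 = 23/25
P(+|D') = 7/100
P(+) = P(+|D)P(D) + P(+|D')P(D')
     = \frac{23}{25} × \frac{1}{500} + \frac{7}{100} × \frac{499}{500}
     = \frac{717}{10000}
P(D|+) = P(+|D)P(D)/P(+) = \frac{92}{3585}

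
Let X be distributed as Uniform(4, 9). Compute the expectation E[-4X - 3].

For X ~ Uniform(4, 9):
E[X] = \frac{13}{2}
E[-4X - 3] = -4 × E[X] - 3 = -29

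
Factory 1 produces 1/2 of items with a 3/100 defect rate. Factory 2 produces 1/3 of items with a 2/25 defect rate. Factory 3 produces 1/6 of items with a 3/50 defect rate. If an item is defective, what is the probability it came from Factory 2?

Using Bayes' theorem:
P(F1) = 1/2, P(D|F1) = 3/100
P(F2) = 1/3, P(D|F2) = 2/25
P(F3) = 1/6, P(D|F3) = 3/50
P(D) = P(D|F1)P(F1) + P(D|F2)P(F2) + P(D|F3)P(F3)
     = \frac{31}{600}
P(F2|D) = P(D|F2)P(F2) / P(D)
= \frac{16}{31}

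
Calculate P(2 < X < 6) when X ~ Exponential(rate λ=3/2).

P(2 < X < 6) = ∫_{2}^{6} f(x) dx
where f(x) = \frac{3 e^{- \frac{3 x}{2}}}{2}
= - \frac{1 - e^{6}}{e^{9}}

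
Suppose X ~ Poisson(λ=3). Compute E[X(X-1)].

E[X(X-1)] = E[X² - X] = E[X²] - E[X]
E[X] = 3
E[X²] = Var(X) + (E[X])² = 3 + (3)² = 12
E[X(X-1)] = 12 - 3 = 9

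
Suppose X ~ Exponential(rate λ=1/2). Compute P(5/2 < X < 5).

P(5/2 < X < 5) = ∫_{5/2}^{5} f(x) dx
where f(x) = \frac{e^{- \frac{x}{2}}}{2}
= - \frac{1}{e^{\frac{5}{2}}} + e^{- \frac{5}{4}}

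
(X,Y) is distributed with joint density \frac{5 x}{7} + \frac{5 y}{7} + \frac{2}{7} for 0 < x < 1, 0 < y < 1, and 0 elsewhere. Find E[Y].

E[Y] = ∫_0^1 ∫_0^1 y × f(x,y) dx dy
= \frac{47}{84}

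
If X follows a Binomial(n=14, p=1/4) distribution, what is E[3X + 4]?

For X ~ Binomial(n=14, p=1/4):
E[X] = \frac{7}{2}
E[3X + 4] = 3 × E[X] + 4 = \frac{29}{2}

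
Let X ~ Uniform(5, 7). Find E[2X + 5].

For X ~ Uniform(5, 7):
E[X] = 6
E[2X + 5] = 2 × E[X] + 5 = 17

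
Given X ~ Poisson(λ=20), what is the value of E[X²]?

Using the identity E[X²] = Var(X) + (E[X])²:
E[X] = 20
Var(X) = 20
E[X²] = 20 + (20)²
= 420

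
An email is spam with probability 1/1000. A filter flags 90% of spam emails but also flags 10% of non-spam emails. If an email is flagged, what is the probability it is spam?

Let D = the rare event, + = positive/flagged.
P(D) = 1/1000
P(+|D) = 90/100 = 9/10
P(+|D') = 10/100 = 1/10
P(+) = P(+|D)P(D) + P(+|D')P(D')
     = \frac{9}{10} × \frac{1}{1000} + \frac{1}{10} × \frac{999}{1000}
     = \frac{63}{625}
P(D|+) = P(+|D)P(D)/P(+) = \frac{1}{112}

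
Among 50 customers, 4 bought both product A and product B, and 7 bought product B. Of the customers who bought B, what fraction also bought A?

P(A ∩ B) = 4/50 = 2/25
P(B) = 7/50
P(A|B) = P(A ∩ B) / P(B) = (2/25) / (7/50) = 4/7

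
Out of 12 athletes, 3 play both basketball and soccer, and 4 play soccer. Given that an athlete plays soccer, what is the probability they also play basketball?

P(A ∩ B) = 3/12 = 1/4
P(B) = 4/12 = 1/3
P(A|B) = P(A ∩ B) / P(B) = (1/4) / (1/3) = 3/4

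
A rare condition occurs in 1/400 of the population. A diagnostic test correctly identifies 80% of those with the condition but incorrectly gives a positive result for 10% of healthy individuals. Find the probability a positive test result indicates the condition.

Let D = the rare event, + = positive/flagged.
P(D) = 1/400
P(+|D) = 80/100 = 4/5
P(+|D') = 10/100 = 1/10
P(+) = P(+|D)P(D) + P(+|D')P(D')
     = \frac{4}{5} × \frac{1}{400} + \frac{1}{10} × \frac{399}{400}
     = \frac{407}{4000}
P(D|+) = P(+|D)P(D)/P(+) = \frac{8}{407}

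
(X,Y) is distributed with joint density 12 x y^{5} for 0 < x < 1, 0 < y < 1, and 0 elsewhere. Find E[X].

E[X] = ∫_0^1 ∫_0^1 x × f(x,y) dy dx
= ∫_0^1 ∫_0^1 x × (12 x y^{5}) dy dx
= \frac{2}{3}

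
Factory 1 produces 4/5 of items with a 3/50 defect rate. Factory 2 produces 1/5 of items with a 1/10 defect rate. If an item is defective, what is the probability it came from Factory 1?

Using Bayes' theorem:
P(F1) = 4/5, P(D|F1) = 3/50
P(F2) = 1/5, P(D|F2) = 1/10
P(D) = P(D|F1)P(F1) + P(D|F2)P(F2)
     = \frac{17}{250}
P(F1|D) = P(D|F1)P(F1) / P(D)
= \frac{12}{17}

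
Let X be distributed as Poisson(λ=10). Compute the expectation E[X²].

Using the identity E[X²] = Var(X) + (E[X])²:
E[X] = 10
Var(X) = 10
E[X²] = 10 + (10)²
= 110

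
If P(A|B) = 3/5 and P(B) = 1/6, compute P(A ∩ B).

By definition, P(A|B) = P(A ∩ B) / P(B)
So P(A ∩ B) = P(A|B) × P(B)
= 3/5 × 1/6
= 1/10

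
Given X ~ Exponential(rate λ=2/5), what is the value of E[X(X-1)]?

E[X(X-1)] = E[X² - X] = E[X²] - E[X]
E[X] = \frac{5}{2}
E[X²] = Var(X) + (E[X])² = \frac{25}{4} + (\frac{5}{2})² = \frac{25}{2}
E[X(X-1)] = \frac{25}{2} - \frac{5}{2} = 10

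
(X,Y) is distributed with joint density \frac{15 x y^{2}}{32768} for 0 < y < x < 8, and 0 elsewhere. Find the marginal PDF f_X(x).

f_X(x) = ∫_0^x \frac{15 x y^{2}}{32768} dy = \frac{5 x^{4}}{32768}
for 0 < x < 8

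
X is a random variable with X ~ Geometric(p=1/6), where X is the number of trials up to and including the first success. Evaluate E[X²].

Using the identity E[X²] = Var(X) + (E[X])²:
E[X] = 6
Var(X) = 30
E[X²] = 30 + (6)²
= 66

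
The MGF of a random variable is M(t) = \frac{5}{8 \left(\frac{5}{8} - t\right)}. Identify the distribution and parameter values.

The MGF M(t) = \frac{5}{8 \left(\frac{5}{8} - t\right)} is the standard form for the Exponential distribution.
Comparing with the known MGF formula identifies: Exponential(rate λ=5/8)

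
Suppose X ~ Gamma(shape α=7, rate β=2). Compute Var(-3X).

For X ~ Gamma(shape α=7, rate β=2):
Var(X) = \frac{7}{4}
Var(-3X) = (-3)² × Var(X) = 9 × \frac{7}{4} = \frac{63}{4}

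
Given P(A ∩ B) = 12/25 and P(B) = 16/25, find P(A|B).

P(A|B) = P(A ∩ B) / P(B)
= (12/25) / (16/25)
= 3/4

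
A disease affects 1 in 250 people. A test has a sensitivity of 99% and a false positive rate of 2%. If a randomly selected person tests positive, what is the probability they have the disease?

Let D = the rare event, + = positive/flagged.
P(D) = 1/250
P(+|D) = 99/100
P(+|D') = 2/100 = 1/50
P(+) = P(+|D)P(D) + P(+|D')P(D')
     = \frac{99}{100} × \frac{1}{250} + \frac{1}{50} × \frac{249}{250}
     = \frac{597}{25000}
P(D|+) = P(+|D)P(D)/P(+) = \frac{33}{199}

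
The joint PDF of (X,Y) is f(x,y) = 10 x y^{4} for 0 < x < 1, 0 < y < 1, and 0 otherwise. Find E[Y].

E[Y] = ∫_0^1 ∫_0^1 y × f(x,y) dx dy
= \frac{5}{6}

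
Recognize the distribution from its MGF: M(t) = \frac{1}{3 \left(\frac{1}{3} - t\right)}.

The MGF M(t) = \frac{1}{3 \left(\frac{1}{3} - t\right)} is the standard form for the Exponential distribution.
Comparing with the known MGF formula identifies: Exponential(rate λ=1/3)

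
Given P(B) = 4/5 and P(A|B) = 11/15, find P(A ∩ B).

By definition, P(A|B) = P(A ∩ B) / P(B)
So P(A ∩ B) = P(A|B) × P(B)
= 11/15 × 4/5
= 44/75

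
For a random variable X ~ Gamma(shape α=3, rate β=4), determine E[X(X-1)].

E[X(X-1)] = E[X² - X] = E[X²] - E[X]
E[X] = \frac{3}{4}
E[X²] = Var(X) + (E[X])² = \frac{3}{16} + (\frac{3}{4})² = \frac{3}{4}
E[X(X-1)] = \frac{3}{4} - \frac{3}{4} = 0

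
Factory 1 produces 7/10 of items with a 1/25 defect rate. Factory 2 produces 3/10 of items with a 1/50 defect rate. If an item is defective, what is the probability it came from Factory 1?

Using Bayes' theorem:
P(F1) = 7/10, P(D|F1) = 1/25
P(F2) = 3/10, P(D|F2) = 1/50
P(D) = P(D|F1)P(F1) + P(D|F2)P(F2)
     = \frac{17}{500}
P(F1|D) = P(D|F1)P(F1) / P(D)
= \frac{14}{17}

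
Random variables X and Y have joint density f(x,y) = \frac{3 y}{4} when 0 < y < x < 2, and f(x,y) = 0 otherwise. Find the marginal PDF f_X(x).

f_X(x) = ∫_0^x \frac{3 y}{4} dy = \frac{3 x^{2}}{8}
for 0 < x < 2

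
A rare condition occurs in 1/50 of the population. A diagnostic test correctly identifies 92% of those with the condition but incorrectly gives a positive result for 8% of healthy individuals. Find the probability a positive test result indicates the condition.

Let D = the rare event, + = positive/flagged.
P(D) = 1/50
P(+|D) = 92/100 = 23/25
P(+|D') = 8/100 = 2/25
P(+) = P(+|D)P(D) + P(+|D')P(D')
     = \frac{23}{25} × \frac{1}{50} + \frac{2}{25} × \frac{49}{50}
     = \frac{121}{1250}
P(D|+) = P(+|D)P(D)/P(+) = \frac{23}{121}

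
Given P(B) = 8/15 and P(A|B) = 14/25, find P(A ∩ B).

By definition, P(A|B) = P(A ∩ B) / P(B)
So P(A ∩ B) = P(A|B) × P(B)
= 14/25 × 8/15
= 112/375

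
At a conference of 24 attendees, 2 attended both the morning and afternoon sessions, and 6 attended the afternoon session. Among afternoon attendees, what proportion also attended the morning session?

P(A ∩ B) = 2/24 = 1/12
P(B) = 6/24 = 1/4
P(A|B) = P(A ∩ B) / P(B) = (1/12) / (1/4) = 1/3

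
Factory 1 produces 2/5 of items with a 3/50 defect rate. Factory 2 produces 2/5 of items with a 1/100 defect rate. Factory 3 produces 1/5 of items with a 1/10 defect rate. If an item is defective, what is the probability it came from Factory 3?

Using Bayes' theorem:
P(F1) = 2/5, P(D|F1) = 3/50
P(F2) = 2/5, P(D|F2) = 1/100
P(F3) = 1/5, P(D|F3) = 1/10
P(D) = P(D|F1)P(F1) + P(D|F2)P(F2) + P(D|F3)P(F3)
     = \frac{6}{125}
P(F3|D) = P(D|F3)P(F3) / P(D)
= \frac{5}{12}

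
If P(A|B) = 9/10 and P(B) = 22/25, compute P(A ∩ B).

By definition, P(A|B) = P(A ∩ B) / P(B)
So P(A ∩ B) = P(A|B) × P(B)
= 9/10 × 22/25
= 99/125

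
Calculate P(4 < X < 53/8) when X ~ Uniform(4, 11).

P(4 < X < 53/8) = ∫_{4}^{53/8} f(x) dx
where f(x) = \frac{1}{7}
= \frac{3}{8}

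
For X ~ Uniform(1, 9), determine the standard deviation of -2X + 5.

For X ~ Uniform(1, 9):
Var(X) = \frac{16}{3}
SD(X) = √(Var(X)) = √(\frac{16}{3}) = \frac{4 \sqrt{3}}{3}
SD(-2X + 5) = |-2| × SD(X) = 2 × \frac{4 \sqrt{3}}{3} = \frac{8 \sqrt{3}}{3}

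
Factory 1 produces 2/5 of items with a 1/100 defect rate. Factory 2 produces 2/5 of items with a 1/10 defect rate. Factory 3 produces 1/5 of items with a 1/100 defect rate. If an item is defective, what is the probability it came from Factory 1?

Using Bayes' theorem:
P(F1) = 2/5, P(D|F1) = 1/100
P(F2) = 2/5, P(D|F2) = 1/10
P(F3) = 1/5, P(D|F3) = 1/100
P(D) = P(D|F1)P(F1) + P(D|F2)P(F2) + P(D|F3)P(F3)
     = \frac{23}{500}
P(F1|D) = P(D|F1)P(F1) / P(D)
= \frac{2}{23}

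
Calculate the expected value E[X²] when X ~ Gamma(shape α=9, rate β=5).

Using the identity E[X²] = Var(X) + (E[X])²:
E[X] = \frac{9}{5}
Var(X) = \frac{9}{25}
E[X²] = \frac{9}{25} + (\frac{9}{5})²
= \frac{18}{5}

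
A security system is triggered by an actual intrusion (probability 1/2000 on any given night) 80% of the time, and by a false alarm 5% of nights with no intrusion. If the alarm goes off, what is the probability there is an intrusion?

Let D = the rare event, + = positive/flagged.
P(D) = 1/2000
P(+|D) = 80/100 = 4/5
P(+|D') = 5/100 = 1/20
P(+) = P(+|D)P(D) + P(+|D')P(D')
     = \frac{4}{5} × \frac{1}{2000} + \frac{1}{20} × \frac{1999}{2000}
     = \frac{403}{8000}
P(D|+) = P(+|D)P(D)/P(+) = \frac{16}{2015}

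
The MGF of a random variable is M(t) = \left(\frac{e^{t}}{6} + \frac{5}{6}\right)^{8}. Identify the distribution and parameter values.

The MGF M(t) = \left(\frac{e^{t}}{6} + \frac{5}{6}\right)^{8} is the standard form for the Binomial distribution.
Comparing with the known MGF formula identifies: Binomial(n=8, p=1/6)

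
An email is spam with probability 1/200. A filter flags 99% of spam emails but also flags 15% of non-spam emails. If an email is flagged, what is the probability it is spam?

Let D = the rare event, + = positive/flagged.
P(D) = 1/200
P(+|D) = 99/100
P(+|D') = 15/100 = 3/20
P(+) = P(+|D)P(D) + P(+|D')P(D')
     = \frac{99}{100} × \frac{1}{200} + \frac{3}{20} × \frac{199}{200}
     = \frac{771}{5000}
P(D|+) = P(+|D)P(D)/P(+) = \frac{33}{1028}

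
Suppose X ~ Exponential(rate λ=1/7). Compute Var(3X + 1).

For X ~ Exponential(rate λ=1/7):
Var(X) = 49
Var(3X + 1) = (3)² × Var(X) = 9 × 49 = 441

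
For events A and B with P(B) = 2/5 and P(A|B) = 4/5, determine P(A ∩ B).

By definition, P(A|B) = P(A ∩ B) / P(B)
So P(A ∩ B) = P(A|B) × P(B)
= 4/5 × 2/5
= 8/25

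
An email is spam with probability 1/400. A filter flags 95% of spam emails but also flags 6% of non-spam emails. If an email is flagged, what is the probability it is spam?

Let D = the rare event, + = positive/flagged.
P(D) = 1/400
P(+|D) = 95/100 = 19/20
P(+|D') = 6/100 = 3/50
P(+) = P(+|D)P(D) + P(+|D')P(D')
     = \frac{19}{20} × \frac{1}{400} + \frac{3}{50} × \frac{399}{400}
     = \frac{2489}{40000}
P(D|+) = P(+|D)P(D)/P(+) = \frac{5}{131}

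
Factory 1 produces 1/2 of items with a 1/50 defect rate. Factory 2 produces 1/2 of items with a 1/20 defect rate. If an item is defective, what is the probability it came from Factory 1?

Using Bayes' theorem:
P(F1) = 1/2, P(D|F1) = 1/50
P(F2) = 1/2, P(D|F2) = 1/20
P(D) = P(D|F1)P(F1) + P(D|F2)P(F2)
     = \frac{7}{200}
P(F1|D) = P(D|F1)P(F1) / P(D)
= \frac{2}{7}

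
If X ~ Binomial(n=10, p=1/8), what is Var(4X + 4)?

For X ~ Binomial(n=10, p=1/8):
Var(X) = \frac{35}{32}
Var(4X + 4) = (4)² × Var(X) = 16 × \frac{35}{32} = \frac{35}{2}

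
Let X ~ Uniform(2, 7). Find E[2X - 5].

For X ~ Uniform(2, 7):
E[X] = \frac{9}{2}
E[2X - 5] = 2 × E[X] - 5 = 4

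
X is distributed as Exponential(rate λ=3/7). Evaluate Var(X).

For X ~ Exponential(rate λ=3/7):
Var(X) = \frac{49}{9}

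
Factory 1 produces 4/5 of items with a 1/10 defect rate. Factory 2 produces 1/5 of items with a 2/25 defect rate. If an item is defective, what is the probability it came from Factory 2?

Using Bayes' theorem:
P(F1) = 4/5, P(D|F1) = 1/10
P(F2) = 1/5, P(D|F2) = 2/25
P(D) = P(D|F1)P(F1) + P(D|F2)P(F2)
     = \frac{12}{125}
P(F2|D) = P(D|F2)P(F2) / P(D)
= \frac{1}{6}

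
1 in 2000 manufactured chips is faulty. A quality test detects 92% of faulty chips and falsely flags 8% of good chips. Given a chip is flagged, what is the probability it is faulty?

Let D = the rare event, + = positive/flagged.
P(D) = 1/2000
P(+|D) = 92/100 = 23/25
P(+|D') = 8/100 = 2/25
P(+) = P(+|D)P(D) + P(+|D')P(D')
     = \frac{23}{25} × \frac{1}{2000} + \frac{2}{25} × \frac{1999}{2000}
     = \frac{4021}{50000}
P(D|+) = P(+|D)P(D)/P(+) = \frac{23}{4021}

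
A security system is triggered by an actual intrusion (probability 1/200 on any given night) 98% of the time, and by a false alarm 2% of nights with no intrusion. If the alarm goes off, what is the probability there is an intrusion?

Let D = the rare event, + = positive/flagged.
P(D) = 1/200
P(+|D) = 98/100 = 49/50
P(+|D') = 2/100 = 1/50
P(+) = P(+|D)P(D) + P(+|D')P(D')
     = \frac{49}{50} × \frac{1}{200} + \frac{1}{50} × \frac{199}{200}
     = \frac{31}{1250}
P(D|+) = P(+|D)P(D)/P(+) = \frac{49}{248}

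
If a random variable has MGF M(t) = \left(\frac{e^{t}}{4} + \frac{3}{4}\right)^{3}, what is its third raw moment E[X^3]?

To find E[X^3], compute M^(3)(0):
M^(1)(t) = \frac{3 \left(\frac{e^{t}}{4} + \frac{3}{4}\right)^{2} e^{t}}{4}
M^(2)(t) = \frac{3 \left(\frac{e^{t}}{4} + \frac{3}{4}\right)^{2} e^{t}}{4} + \frac{3 \left(\frac{e^{t}}{4} + \frac{3}{4}\right) e^{2 t}}{8}
M^(3)(t) = \frac{3 \left(\frac{e^{t}}{4} + \frac{3}{4}\right)^{2} e^{t}}{4} + \frac{9 \left(\frac{e^{t}}{4} + \frac{3}{4}\right) e^{2 t}}{8} + \frac{3 e^{3 t}}{32}
M^(3)(0) = \frac{63}{32}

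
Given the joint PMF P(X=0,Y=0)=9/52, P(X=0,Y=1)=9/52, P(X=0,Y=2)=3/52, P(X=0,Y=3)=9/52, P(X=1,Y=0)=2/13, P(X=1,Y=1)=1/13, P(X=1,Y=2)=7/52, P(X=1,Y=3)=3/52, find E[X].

First find marginal of X:
P(X=0) = 15/26
P(X=1) = 11/26
E[X] = 0 × 15/26 + 1 × 11/26 = 11/26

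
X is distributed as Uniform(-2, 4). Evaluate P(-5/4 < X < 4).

P(-5/4 < X < 4) = ∫_{-5/4}^{4} f(x) dx
where f(x) = \frac{1}{6}
= \frac{7}{8}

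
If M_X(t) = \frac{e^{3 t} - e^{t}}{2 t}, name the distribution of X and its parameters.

The MGF M(t) = \frac{e^{3 t} - e^{t}}{2 t} is the standard form for the Uniform distribution.
Comparing with the known MGF formula identifies: Uniform(1, 3)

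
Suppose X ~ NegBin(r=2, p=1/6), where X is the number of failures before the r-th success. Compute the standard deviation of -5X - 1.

For X ~ NegBin(r=2, p=1/6), where X is the number of failures before the r-th success:
Var(X) = 60
SD(X) = √(Var(X)) = √(60) = 2 \sqrt{15}
SD(-5X - 1) = |-5| × SD(X) = 5 × 2 \sqrt{15} = 10 \sqrt{15}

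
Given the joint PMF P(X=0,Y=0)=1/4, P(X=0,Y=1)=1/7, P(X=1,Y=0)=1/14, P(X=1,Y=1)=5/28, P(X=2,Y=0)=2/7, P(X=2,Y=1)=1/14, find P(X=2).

P(X=2) = P(X=2,Y=0) + P(X=2,Y=1)
= 2/7 + 1/14
= 5/14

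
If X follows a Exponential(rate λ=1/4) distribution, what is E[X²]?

Using the identity E[X²] = Var(X) + (E[X])²:
E[X] = 4
Var(X) = 16
E[X²] = 16 + (4)²
= 32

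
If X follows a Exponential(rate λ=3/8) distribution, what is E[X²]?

Using the identity E[X²] = Var(X) + (E[X])²:
E[X] = \frac{8}{3}
Var(X) = \frac{64}{9}
E[X²] = \frac{64}{9} + (\frac{8}{3})²
= \frac{128}{9}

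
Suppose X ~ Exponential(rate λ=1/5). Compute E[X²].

Using the identity E[X²] = Var(X) + (E[X])²:
E[X] = 5
Var(X) = 25
E[X²] = 25 + (5)²
= 50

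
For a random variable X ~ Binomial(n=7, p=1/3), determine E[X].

For X ~ Binomial(n=7, p=1/3), the expected value is:
E[X] = \frac{7}{3}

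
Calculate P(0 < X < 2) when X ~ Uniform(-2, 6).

P(0 < X < 2) = ∫_{0}^{2} f(x) dx
where f(x) = \frac{1}{8}
= \frac{1}{4}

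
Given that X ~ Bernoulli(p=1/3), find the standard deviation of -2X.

For X ~ Bernoulli(p=1/3):
Var(X) = \frac{2}{9}
SD(X) = √(Var(X)) = √(\frac{2}{9}) = \frac{\sqrt{2}}{3}
SD(-2X) = |-2| × SD(X) = 2 × \frac{\sqrt{2}}{3} = \frac{2 \sqrt{2}}{3}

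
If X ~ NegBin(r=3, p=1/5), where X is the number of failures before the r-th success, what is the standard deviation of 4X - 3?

For X ~ NegBin(r=3, p=1/5), where X is the number of failures before the r-th success:
Var(X) = 60
SD(X) = √(Var(X)) = √(60) = 2 \sqrt{15}
SD(4X - 3) = |4| × SD(X) = 4 × 2 \sqrt{15} = 8 \sqrt{15}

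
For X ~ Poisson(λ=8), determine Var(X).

For X ~ Poisson(λ=8):
Var(X) = 8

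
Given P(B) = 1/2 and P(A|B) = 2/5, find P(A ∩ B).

By definition, P(A|B) = P(A ∩ B) / P(B)
So P(A ∩ B) = P(A|B) × P(B)
= 2/5 × 1/2
= 1/5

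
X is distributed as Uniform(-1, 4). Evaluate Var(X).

For X ~ Uniform(-1, 4):
Var(X) = \frac{25}{12}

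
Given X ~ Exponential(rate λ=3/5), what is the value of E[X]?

For X ~ Exponential(rate λ=3/5), the expected value is:
E[X] = \frac{5}{3}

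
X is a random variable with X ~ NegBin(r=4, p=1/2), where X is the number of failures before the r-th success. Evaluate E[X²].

Using the identity E[X²] = Var(X) + (E[X])²:
E[X] = 4
Var(X) = 8
E[X²] = 8 + (4)²
= 24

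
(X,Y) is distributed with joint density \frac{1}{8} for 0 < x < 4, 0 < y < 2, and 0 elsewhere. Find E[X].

f_X(x) = ∫_0^2 \frac{1}{8} dy = \frac{1}{4}
E[X] = ∫_0^4 x × (\frac{1}{4}) dx = 2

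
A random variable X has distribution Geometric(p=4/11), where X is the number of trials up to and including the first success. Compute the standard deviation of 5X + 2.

For X ~ Geometric(p=4/11), where X is the number of trials up to and including the first success:
Var(X) = \frac{77}{16}
SD(X) = √(Var(X)) = √(\frac{77}{16}) = \frac{\sqrt{77}}{4}
SD(5X + 2) = |5| × SD(X) = 5 × \frac{\sqrt{77}}{4} = \frac{5 \sqrt{77}}{4}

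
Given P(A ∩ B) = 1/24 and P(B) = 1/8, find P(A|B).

P(A|B) = P(A ∩ B) / P(B)
= (1/24) / (1/8)
= 1/3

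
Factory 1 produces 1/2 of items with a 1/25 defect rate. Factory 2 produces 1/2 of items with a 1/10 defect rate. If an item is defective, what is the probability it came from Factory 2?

Using Bayes' theorem:
P(F1) = 1/2, P(D|F1) = 1/25
P(F2) = 1/2, P(D|F2) = 1/10
P(D) = P(D|F1)P(F1) + P(D|F2)P(F2)
     = \frac{7}{100}
P(F2|D) = P(D|F2)P(F2) / P(D)
= \frac{5}{7}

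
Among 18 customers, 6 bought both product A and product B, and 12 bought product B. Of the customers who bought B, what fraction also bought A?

P(A ∩ B) = 6/18 = 1/3
P(B) = 12/18 = 2/3
P(A|B) = P(A ∩ B) / P(B) = (1/3) / (2/3) = 1/2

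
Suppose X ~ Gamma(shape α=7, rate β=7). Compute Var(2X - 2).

For X ~ Gamma(shape α=7, rate β=7):
Var(X) = \frac{1}{7}
Var(2X - 2) = (2)² × Var(X) = 4 × \frac{1}{7} = \frac{4}{7}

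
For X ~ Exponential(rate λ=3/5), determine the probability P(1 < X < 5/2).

P(1 < X < 5/2) = ∫_{1}^{5/2} f(x) dx
where f(x) = \frac{3 e^{- \frac{3 x}{5}}}{5}
= - \frac{1}{e^{\frac{3}{2}}} + e^{- \frac{3}{5}}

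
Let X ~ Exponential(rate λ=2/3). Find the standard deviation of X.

For X ~ Exponential(rate λ=2/3):
Var(X) = \frac{9}{4}
SD(X) = √(Var(X)) = √(\frac{9}{4}) = \frac{3}{2}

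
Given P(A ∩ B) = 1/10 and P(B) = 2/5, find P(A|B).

P(A|B) = P(A ∩ B) / P(B)
= (1/10) / (2/5)
= 1/4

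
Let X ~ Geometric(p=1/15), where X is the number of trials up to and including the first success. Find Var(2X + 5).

For X ~ Geometric(p=1/15), where X is the number of trials up to and including the first success:
Var(X) = 210
Var(2X + 5) = (2)² × Var(X) = 4 × 210 = 840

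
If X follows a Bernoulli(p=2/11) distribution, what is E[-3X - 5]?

For X ~ Bernoulli(p=2/11):
E[X] = \frac{2}{11}
E[-3X - 5] = -3 × E[X] - 5 = - \frac{61}{11}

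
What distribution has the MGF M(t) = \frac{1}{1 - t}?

The MGF M(t) = \frac{1}{1 - t} is the standard form for the Exponential distribution.
Comparing with the known MGF formula identifies: Exponential(rate λ=1)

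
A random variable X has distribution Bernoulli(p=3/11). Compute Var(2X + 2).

For X ~ Bernoulli(p=3/11):
Var(X) = \frac{24}{121}
Var(2X + 2) = (2)² × Var(X) = 4 × \frac{24}{121} = \frac{96}{121}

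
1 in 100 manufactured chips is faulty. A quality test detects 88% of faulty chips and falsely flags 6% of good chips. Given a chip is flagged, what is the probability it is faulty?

Let D = the rare event, + = positive/flagged.
P(D) = 1/100
P(+|D) = 88/100 = 22/25
P(+|D') = 6/100 = 3/50
P(+) = P(+|D)P(D) + P(+|D')P(D')
     = \frac{22}{25} × \frac{1}{100} + \frac{3}{50} × \frac{99}{100}
     = \frac{341}{5000}
P(D|+) = P(+|D)P(D)/P(+) = \frac{4}{31}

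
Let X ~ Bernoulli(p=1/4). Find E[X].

For X ~ Bernoulli(p=1/4), the expected value is:
E[X] = \frac{1}{4}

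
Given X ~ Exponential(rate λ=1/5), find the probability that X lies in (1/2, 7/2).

P(1/2 < X < 7/2) = ∫_{1/2}^{7/2} f(x) dx
where f(x) = \frac{e^{- \frac{x}{5}}}{5}
= - \frac{1 - e^{\frac{3}{5}}}{e^{\frac{7}{10}}}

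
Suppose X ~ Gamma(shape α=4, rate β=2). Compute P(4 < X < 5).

P(4 < X < 5) = ∫_{4}^{5} f(x) dx
where f(x) = \frac{8 x^{3} e^{- 2 x}}{3}
= \frac{-683 + 379 e^{2}}{3 e^{10}}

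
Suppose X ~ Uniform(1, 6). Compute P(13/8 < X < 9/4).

P(13/8 < X < 9/4) = ∫_{13/8}^{9/4} f(x) dx
where f(x) = \frac{1}{5}
= \frac{1}{8}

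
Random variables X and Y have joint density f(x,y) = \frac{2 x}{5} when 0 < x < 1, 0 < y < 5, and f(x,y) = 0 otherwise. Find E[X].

f_X(x) = ∫_0^5 \frac{2 x}{5} dy = 2 x
E[X] = ∫_0^1 x × (2 x) dx = \frac{2}{3}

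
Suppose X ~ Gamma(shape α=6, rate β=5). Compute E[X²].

Using the identity E[X²] = Var(X) + (E[X])²:
E[X] = \frac{6}{5}
Var(X) = \frac{6}{25}
E[X²] = \frac{6}{25} + (\frac{6}{5})²
= \frac{42}{25}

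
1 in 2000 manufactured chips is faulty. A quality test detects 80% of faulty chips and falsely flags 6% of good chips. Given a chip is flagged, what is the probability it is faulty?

Let D = the rare event, + = positive/flagged.
P(D) = 1/2000
P(+|D) = 80/100 = 4/5
P(+|D') = 6/100 = 3/50
P(+) = P(+|D)P(D) + P(+|D')P(D')
     = \frac{4}{5} × \frac{1}{2000} + \frac{3}{50} × \frac{1999}{2000}
     = \frac{6037}{100000}
P(D|+) = P(+|D)P(D)/P(+) = \frac{40}{6037}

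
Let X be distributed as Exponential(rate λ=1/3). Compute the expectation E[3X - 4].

For X ~ Exponential(rate λ=1/3):
E[X] = 3
E[3X - 4] = 3 × E[X] - 4 = 5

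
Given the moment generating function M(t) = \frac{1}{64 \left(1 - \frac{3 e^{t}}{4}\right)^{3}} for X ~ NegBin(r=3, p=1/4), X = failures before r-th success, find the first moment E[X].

To find E[X], compute M^(1)(0):
M^(1)(t) = \frac{9 e^{t}}{256 \left(1 - \frac{3 e^{t}}{4}\right)^{4}}
M^(1)(0) = 9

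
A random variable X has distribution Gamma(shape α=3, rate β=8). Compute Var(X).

For X ~ Gamma(shape α=3, rate β=8):
Var(X) = \frac{3}{64}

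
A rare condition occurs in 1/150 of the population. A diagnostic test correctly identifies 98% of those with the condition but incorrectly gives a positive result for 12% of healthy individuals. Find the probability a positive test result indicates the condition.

Let D = the rare event, + = positive/flagged.
P(D) = 1/150
P(+|D) = 98/100 = 49/50
P(+|D') = 12/100 = 3/25
P(+) = P(+|D)P(D) + P(+|D')P(D')
     = \frac{49}{50} × \frac{1}{150} + \frac{3}{25} × \frac{149}{150}
     = \frac{943}{7500}
P(D|+) = P(+|D)P(D)/P(+) = \frac{49}{943}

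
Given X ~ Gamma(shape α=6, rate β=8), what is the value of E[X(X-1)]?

E[X(X-1)] = E[X² - X] = E[X²] - E[X]
E[X] = \frac{3}{4}
E[X²] = Var(X) + (E[X])² = \frac{3}{32} + (\frac{3}{4})² = \frac{21}{32}
E[X(X-1)] = \frac{21}{32} - \frac{3}{4} = - \frac{3}{32}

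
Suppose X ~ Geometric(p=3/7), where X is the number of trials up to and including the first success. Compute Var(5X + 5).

For X ~ Geometric(p=3/7), where X is the number of trials up to and including the first success:
Var(X) = \frac{28}{9}
Var(5X + 5) = (5)² × Var(X) = 25 × \frac{28}{9} = \frac{700}{9}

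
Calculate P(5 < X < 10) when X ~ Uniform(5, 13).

P(5 < X < 10) = ∫_{5}^{10} f(x) dx
where f(x) = \frac{1}{8}
= \frac{5}{8}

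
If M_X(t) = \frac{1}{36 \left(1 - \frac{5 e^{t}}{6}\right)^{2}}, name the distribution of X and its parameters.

The MGF M(t) = \frac{1}{36 \left(1 - \frac{5 e^{t}}{6}\right)^{2}} is the standard form for the NegativeBinomial distribution.
Comparing with the known MGF formula identifies: NegBin(r=2, p=1/6), X = failures before r-th success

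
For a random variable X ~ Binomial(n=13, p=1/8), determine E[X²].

Using the identity E[X²] = Var(X) + (E[X])²:
E[X] = \frac{13}{8}
Var(X) = \frac{91}{64}
E[X²] = \frac{91}{64} + (\frac{13}{8})²
= \frac{65}{16}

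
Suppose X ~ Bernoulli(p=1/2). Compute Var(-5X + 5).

For X ~ Bernoulli(p=1/2):
Var(X) = \frac{1}{4}
Var(-5X + 5) = (-5)² × Var(X) = 25 × \frac{1}{4} = \frac{25}{4}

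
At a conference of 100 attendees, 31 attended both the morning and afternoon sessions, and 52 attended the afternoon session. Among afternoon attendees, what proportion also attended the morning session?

P(A ∩ B) = 31/100
P(B) = 52/100 = 13/25
P(A|B) = P(A ∩ B) / P(B) = (31/100) / (13/25) = 31/52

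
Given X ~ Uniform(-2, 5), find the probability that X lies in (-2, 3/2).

P(-2 < X < 3/2) = ∫_{-2}^{3/2} f(x) dx
where f(x) = \frac{1}{7}
= \frac{1}{2}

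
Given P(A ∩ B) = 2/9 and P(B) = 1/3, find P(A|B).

P(A|B) = P(A ∩ B) / P(B)
= (2/9) / (1/3)
= 2/3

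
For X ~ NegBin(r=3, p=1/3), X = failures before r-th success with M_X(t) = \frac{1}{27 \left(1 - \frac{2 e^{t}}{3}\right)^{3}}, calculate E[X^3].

To find E[X^3], compute M^(3)(0):
M^(1)(t) = \frac{2 e^{t}}{27 \left(1 - \frac{2 e^{t}}{3}\right)^{4}}
M^(2)(t) = \frac{2 e^{t}}{27 \left(1 - \frac{2 e^{t}}{3}\right)^{4}} + \frac{16 e^{2 t}}{81 \left(1 - \frac{2 e^{t}}{3}\right)^{5}}
M^(3)(t) = \frac{2 e^{t}}{27 \left(1 - \frac{2 e^{t}}{3}\right)^{4}} + \frac{16 e^{2 t}}{27 \left(1 - \frac{2 e^{t}}{3}\right)^{5}} + \frac{160 e^{3 t}}{243 \left(1 - \frac{2 e^{t}}{3}\right)^{6}}
M^(3)(0) = 630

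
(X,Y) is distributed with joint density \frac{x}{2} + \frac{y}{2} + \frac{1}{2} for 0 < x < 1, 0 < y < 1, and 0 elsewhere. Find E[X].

E[X] = ∫_0^1 ∫_0^1 x × f(x,y) dy dx
= ∫_0^1 ∫_0^1 x × (\frac{x}{2} + \frac{y}{2} + \frac{1}{2}) dy dx
= \frac{13}{24}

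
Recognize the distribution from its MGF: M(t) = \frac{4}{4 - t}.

The MGF M(t) = \frac{4}{4 - t} is the standard form for the Exponential distribution.
Comparing with the known MGF formula identifies: Exponential(rate λ=4)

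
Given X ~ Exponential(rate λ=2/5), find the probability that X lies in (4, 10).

P(4 < X < 10) = ∫_{4}^{10} f(x) dx
where f(x) = \frac{2 e^{- \frac{2 x}{5}}}{5}
= - \frac{1}{e^{4}} + e^{- \frac{8}{5}}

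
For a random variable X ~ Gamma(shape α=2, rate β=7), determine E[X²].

Using the identity E[X²] = Var(X) + (E[X])²:
E[X] = \frac{2}{7}
Var(X) = \frac{2}{49}
E[X²] = \frac{2}{49} + (\frac{2}{7})²
= \frac{6}{49}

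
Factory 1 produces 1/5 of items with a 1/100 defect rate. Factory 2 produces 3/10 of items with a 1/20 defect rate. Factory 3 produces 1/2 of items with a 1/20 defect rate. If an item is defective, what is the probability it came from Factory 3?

Using Bayes' theorem:
P(F1) = 1/5, P(D|F1) = 1/100
P(F2) = 3/10, P(D|F2) = 1/20
P(F3) = 1/2, P(D|F3) = 1/20
P(D) = P(D|F1)P(F1) + P(D|F2)P(F2) + P(D|F3)P(F3)
     = \frac{21}{500}
P(F3|D) = P(D|F3)P(F3) / P(D)
= \frac{25}{42}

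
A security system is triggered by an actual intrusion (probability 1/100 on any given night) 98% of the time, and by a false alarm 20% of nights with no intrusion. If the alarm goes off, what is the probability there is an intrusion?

Let D = the rare event, + = positive/flagged.
P(D) = 1/100
P(+|D) = 98/100 = 49/50
P(+|D') = 20/100 = 1/5
P(+) = P(+|D)P(D) + P(+|D')P(D')
     = \frac{49}{50} × \frac{1}{100} + \frac{1}{5} × \frac{99}{100}
     = \frac{1039}{5000}
P(D|+) = P(+|D)P(D)/P(+) = \frac{49}{1039}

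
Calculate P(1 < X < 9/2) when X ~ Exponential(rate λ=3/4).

P(1 < X < 9/2) = ∫_{1}^{9/2} f(x) dx
where f(x) = \frac{3 e^{- \frac{3 x}{4}}}{4}
= - \frac{1}{e^{\frac{27}{8}}} + e^{- \frac{3}{4}}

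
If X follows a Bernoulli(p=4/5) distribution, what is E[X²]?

Using the identity E[X²] = Var(X) + (E[X])²:
E[X] = \frac{4}{5}
Var(X) = \frac{4}{25}
E[X²] = \frac{4}{25} + (\frac{4}{5})²
= \frac{4}{5}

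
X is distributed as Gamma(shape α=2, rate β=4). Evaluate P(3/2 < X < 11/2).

P(3/2 < X < 11/2) = ∫_{3/2}^{11/2} f(x) dx
where f(x) = 16 x e^{- 4 x}
= \frac{-23 + 7 e^{16}}{e^{22}}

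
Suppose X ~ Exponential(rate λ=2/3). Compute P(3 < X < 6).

P(3 < X < 6) = ∫_{3}^{6} f(x) dx
where f(x) = \frac{2 e^{- \frac{2 x}{3}}}{3}
= - \frac{1 - e^{2}}{e^{4}}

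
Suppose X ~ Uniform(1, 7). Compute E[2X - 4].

For X ~ Uniform(1, 7):
E[X] = 4
E[2X - 4] = 2 × E[X] - 4 = 4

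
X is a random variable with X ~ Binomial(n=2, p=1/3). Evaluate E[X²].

Using the identity E[X²] = Var(X) + (E[X])²:
E[X] = \frac{2}{3}
Var(X) = \frac{4}{9}
E[X²] = \frac{4}{9} + (\frac{2}{3})²
= \frac{8}{9}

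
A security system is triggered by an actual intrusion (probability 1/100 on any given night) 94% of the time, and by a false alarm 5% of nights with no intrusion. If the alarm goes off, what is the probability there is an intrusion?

Let D = the rare event, + = positive/flagged.
P(D) = 1/100
P(+|D) = 94/100 = 47/50
P(+|D') = 5/100 = 1/20
P(+) = P(+|D)P(D) + P(+|D')P(D')
     = \frac{47}{50} × \frac{1}{100} + \frac{1}{20} × \frac{99}{100}
     = \frac{589}{10000}
P(D|+) = P(+|D)P(D)/P(+) = \frac{94}{589}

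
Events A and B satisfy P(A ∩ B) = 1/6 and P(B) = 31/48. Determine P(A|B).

P(A|B) = P(A ∩ B) / P(B)
= (1/6) / (31/48)
= 8/31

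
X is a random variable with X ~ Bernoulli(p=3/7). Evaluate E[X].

For X ~ Bernoulli(p=3/7), the expected value is:
E[X] = \frac{3}{7}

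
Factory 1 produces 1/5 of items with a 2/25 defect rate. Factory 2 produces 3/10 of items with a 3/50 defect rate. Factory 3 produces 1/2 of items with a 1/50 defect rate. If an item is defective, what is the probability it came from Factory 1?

Using Bayes' theorem:
P(F1) = 1/5, P(D|F1) = 2/25
P(F2) = 3/10, P(D|F2) = 3/50
P(F3) = 1/2, P(D|F3) = 1/50
P(D) = P(D|F1)P(F1) + P(D|F2)P(F2) + P(D|F3)P(F3)
     = \frac{11}{250}
P(F1|D) = P(D|F1)P(F1) / P(D)
= \frac{4}{11}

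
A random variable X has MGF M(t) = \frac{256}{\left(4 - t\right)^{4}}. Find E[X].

To find E[X], compute M^(1)(0):
M^(1)(t) = \frac{1024}{\left(4 - t\right)^{5}}
M^(1)(0) = 1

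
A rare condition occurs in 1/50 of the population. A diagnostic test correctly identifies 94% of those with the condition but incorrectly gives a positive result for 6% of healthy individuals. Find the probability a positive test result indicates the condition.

Let D = the rare event, + = positive/flagged.
P(D) = 1/50
P(+|D) = 94/100 = 47/50
P(+|D') = 6/100 = 3/50
P(+) = P(+|D)P(D) + P(+|D')P(D')
     = \frac{47}{50} × \frac{1}{50} + \frac{3}{50} × \frac{49}{50}
     = \frac{97}{1250}
P(D|+) = P(+|D)P(D)/P(+) = \frac{47}{194}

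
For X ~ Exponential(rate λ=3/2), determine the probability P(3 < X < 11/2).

P(3 < X < 11/2) = ∫_{3}^{11/2} f(x) dx
where f(x) = \frac{3 e^{- \frac{3 x}{2}}}{2}
= - \frac{1}{e^{\frac{33}{4}}} + e^{- \frac{9}{2}}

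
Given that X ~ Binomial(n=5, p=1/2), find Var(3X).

For X ~ Binomial(n=5, p=1/2):
Var(X) = \frac{5}{4}
Var(3X) = (3)² × Var(X) = 9 × \frac{5}{4} = \frac{45}{4}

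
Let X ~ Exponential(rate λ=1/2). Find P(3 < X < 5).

P(3 < X < 5) = ∫_{3}^{5} f(x) dx
where f(x) = \frac{e^{- \frac{x}{2}}}{2}
= - \frac{1 - e}{e^{\frac{5}{2}}}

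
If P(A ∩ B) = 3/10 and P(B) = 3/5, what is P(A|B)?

P(A|B) = P(A ∩ B) / P(B)
= (3/10) / (3/5)
= 1/2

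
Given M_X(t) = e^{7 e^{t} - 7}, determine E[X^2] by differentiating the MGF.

To find E[X^2], compute M^(2)(0):
M^(1)(t) = 7 e^{t} e^{7 e^{t} - 7}
M^(2)(t) = 49 e^{2 t} e^{7 e^{t} - 7} + 7 e^{t} e^{7 e^{t} - 7}
M^(2)(0) = 56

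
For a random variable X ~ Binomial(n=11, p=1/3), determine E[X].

For X ~ Binomial(n=11, p=1/3), the expected value is:
E[X] = \frac{11}{3}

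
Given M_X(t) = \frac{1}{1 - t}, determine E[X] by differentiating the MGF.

To find E[X], compute M^(1)(0):
M^(1)(t) = \frac{1}{\left(1 - t\right)^{2}}
M^(1)(0) = 1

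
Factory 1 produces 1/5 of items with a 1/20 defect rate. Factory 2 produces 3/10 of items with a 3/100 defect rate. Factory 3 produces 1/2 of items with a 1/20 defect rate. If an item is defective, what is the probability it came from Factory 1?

Using Bayes' theorem:
P(F1) = 1/5, P(D|F1) = 1/20
P(F2) = 3/10, P(D|F2) = 3/100
P(F3) = 1/2, P(D|F3) = 1/20
P(D) = P(D|F1)P(F1) + P(D|F2)P(F2) + P(D|F3)P(F3)
     = \frac{11}{250}
P(F1|D) = P(D|F1)P(F1) / P(D)
= \frac{5}{22}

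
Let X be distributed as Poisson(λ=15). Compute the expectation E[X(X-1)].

E[X(X-1)] = E[X² - X] = E[X²] - E[X]
E[X] = 15
E[X²] = Var(X) + (E[X])² = 15 + (15)² = 240
E[X(X-1)] = 240 - 15 = 225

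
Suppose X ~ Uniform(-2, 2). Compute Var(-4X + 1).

For X ~ Uniform(-2, 2):
Var(X) = \frac{4}{3}
Var(-4X + 1) = (-4)² × Var(X) = 16 × \frac{4}{3} = \frac{64}{3}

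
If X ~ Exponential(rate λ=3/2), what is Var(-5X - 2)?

For X ~ Exponential(rate λ=3/2):
Var(X) = \frac{4}{9}
Var(-5X - 2) = (-5)² × Var(X) = 25 × \frac{4}{9} = \frac{100}{9}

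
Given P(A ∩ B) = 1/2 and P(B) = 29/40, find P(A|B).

P(A|B) = P(A ∩ B) / P(B)
= (1/2) / (29/40)
= 20/29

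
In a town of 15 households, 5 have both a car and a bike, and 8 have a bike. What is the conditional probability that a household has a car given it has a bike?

P(A ∩ B) = 5/15 = 1/3
P(B) = 8/15
P(A|B) = P(A ∩ B) / P(B) = (1/3) / (8/15) = 5/8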